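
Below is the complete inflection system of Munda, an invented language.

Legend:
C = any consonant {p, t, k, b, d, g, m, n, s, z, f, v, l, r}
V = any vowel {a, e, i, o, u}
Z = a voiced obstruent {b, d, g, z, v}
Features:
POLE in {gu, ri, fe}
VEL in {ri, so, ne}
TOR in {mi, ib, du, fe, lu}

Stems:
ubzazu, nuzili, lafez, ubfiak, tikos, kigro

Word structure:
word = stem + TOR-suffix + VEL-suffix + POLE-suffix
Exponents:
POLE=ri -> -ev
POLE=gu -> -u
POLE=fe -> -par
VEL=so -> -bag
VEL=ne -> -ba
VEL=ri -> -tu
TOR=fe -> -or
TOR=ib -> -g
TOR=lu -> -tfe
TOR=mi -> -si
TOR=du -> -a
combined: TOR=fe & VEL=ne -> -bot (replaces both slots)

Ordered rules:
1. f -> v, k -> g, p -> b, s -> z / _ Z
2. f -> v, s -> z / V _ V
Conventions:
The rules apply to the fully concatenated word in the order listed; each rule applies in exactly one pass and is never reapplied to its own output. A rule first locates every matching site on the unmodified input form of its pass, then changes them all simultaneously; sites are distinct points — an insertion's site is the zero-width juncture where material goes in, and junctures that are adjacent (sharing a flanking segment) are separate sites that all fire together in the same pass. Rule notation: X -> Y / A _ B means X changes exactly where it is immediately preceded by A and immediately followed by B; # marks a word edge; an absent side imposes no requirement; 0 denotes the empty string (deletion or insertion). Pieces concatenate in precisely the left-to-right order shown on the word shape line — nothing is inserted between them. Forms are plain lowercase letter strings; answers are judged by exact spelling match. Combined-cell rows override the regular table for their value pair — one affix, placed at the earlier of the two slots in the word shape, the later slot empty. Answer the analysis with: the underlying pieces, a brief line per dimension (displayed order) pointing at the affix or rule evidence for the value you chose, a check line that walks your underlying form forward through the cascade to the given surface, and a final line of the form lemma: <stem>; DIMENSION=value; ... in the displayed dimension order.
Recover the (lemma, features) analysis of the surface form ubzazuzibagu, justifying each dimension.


underlying: ubzazu-si-bag-u
POLE=gu - signalled by the affix -u
VEL=so - signalled by the affix -bag
TOR=mi - signalled by the affix -si
check: ubzazusibagu -> ubzazusibagu -> ubzazuzibagu
lemma: ubzazu; POLE=gu; VEL=so; TOR=mi


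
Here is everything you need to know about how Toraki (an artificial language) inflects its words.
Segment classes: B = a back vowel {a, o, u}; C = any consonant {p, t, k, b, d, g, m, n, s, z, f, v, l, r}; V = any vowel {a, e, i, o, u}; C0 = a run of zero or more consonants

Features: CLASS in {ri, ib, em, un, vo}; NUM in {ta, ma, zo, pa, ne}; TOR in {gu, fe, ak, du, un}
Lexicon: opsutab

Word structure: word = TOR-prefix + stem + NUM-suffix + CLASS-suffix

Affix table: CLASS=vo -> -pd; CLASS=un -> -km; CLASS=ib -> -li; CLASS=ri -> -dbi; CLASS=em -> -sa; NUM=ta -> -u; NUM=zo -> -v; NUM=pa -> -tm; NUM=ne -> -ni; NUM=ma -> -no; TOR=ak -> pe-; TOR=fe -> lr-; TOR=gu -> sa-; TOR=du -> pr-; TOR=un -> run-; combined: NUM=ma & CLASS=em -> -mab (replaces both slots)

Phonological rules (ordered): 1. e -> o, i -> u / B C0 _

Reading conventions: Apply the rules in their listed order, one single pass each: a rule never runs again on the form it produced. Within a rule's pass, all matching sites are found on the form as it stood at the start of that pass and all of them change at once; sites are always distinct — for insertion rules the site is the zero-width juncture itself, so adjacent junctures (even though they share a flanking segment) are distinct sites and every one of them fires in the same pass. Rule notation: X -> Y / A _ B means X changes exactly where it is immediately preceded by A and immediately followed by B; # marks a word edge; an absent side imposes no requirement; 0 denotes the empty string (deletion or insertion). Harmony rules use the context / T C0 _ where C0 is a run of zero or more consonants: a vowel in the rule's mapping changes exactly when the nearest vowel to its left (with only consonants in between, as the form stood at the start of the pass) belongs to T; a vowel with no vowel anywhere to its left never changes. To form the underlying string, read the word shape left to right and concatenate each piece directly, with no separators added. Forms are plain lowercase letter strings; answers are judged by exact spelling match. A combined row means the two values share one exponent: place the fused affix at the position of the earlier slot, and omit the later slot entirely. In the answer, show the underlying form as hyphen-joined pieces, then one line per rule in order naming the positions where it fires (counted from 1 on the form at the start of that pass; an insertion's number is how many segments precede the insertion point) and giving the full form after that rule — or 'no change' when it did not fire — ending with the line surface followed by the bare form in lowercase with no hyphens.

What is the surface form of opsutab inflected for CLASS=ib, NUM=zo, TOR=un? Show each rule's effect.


underlying: run-opsutab-v-li
1. e -> o, i -> u / B C0 _: fires at position(s) 13: runopsutabvlu
surface: runopsutabvlu


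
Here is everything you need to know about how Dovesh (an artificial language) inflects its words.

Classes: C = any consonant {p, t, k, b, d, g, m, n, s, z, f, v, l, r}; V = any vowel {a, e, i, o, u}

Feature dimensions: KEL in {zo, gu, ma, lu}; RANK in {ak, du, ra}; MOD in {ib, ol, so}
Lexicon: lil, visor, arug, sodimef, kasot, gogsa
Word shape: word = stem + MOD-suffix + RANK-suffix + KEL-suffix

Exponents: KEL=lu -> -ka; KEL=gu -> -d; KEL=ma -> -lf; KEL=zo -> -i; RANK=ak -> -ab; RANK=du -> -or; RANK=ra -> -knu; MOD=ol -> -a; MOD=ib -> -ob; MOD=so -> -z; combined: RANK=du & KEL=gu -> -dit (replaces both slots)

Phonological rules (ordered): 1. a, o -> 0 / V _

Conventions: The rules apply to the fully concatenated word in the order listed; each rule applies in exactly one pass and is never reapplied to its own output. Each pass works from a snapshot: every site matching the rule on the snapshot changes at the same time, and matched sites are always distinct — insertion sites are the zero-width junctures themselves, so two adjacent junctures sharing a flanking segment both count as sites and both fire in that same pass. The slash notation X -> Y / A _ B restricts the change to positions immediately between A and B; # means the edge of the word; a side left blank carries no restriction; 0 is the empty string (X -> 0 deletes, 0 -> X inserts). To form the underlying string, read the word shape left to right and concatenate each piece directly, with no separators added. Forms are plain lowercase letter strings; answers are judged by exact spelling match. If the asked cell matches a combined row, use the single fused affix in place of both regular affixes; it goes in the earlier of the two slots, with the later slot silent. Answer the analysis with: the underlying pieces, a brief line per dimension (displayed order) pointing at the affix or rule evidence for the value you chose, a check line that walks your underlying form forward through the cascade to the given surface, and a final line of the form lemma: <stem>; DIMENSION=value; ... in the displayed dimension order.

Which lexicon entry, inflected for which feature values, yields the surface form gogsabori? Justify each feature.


underlying: gogsa-ob-or-i
KEL=zo - signalled by the affix -i
RANK=du - signalled by the affix -or
MOD=ib - signalled by the affix -ob
check: gogsaobori -> gogsabori
lemma: gogsa; KEL=zo; RANK=du; MOD=ib


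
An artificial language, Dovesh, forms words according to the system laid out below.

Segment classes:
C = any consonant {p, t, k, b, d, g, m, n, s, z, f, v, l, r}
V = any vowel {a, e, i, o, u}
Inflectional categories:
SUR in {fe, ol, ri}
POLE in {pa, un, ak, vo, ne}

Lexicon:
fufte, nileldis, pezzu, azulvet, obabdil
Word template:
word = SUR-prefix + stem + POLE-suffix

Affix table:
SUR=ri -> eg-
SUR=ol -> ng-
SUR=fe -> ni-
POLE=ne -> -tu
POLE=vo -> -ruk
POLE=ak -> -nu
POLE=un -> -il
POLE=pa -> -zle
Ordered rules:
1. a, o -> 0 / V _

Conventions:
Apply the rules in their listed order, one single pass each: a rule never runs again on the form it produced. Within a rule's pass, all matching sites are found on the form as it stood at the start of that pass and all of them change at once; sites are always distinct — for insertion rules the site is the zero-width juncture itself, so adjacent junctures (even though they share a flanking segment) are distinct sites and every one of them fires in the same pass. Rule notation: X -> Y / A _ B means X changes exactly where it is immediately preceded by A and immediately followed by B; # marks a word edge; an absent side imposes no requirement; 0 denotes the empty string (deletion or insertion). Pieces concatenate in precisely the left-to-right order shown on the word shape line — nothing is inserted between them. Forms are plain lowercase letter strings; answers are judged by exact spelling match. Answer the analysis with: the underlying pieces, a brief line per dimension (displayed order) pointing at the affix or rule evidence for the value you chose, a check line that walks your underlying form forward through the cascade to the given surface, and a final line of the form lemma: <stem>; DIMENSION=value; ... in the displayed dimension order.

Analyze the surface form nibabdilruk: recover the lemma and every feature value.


underlying: ni-obabdil-ruk
SUR=fe - signalled by the affix ni-
POLE=vo - signalled by the affix -ruk
check: niobabdilruk -> nibabdilruk
lemma: obabdil; SUR=fe; POLE=vo


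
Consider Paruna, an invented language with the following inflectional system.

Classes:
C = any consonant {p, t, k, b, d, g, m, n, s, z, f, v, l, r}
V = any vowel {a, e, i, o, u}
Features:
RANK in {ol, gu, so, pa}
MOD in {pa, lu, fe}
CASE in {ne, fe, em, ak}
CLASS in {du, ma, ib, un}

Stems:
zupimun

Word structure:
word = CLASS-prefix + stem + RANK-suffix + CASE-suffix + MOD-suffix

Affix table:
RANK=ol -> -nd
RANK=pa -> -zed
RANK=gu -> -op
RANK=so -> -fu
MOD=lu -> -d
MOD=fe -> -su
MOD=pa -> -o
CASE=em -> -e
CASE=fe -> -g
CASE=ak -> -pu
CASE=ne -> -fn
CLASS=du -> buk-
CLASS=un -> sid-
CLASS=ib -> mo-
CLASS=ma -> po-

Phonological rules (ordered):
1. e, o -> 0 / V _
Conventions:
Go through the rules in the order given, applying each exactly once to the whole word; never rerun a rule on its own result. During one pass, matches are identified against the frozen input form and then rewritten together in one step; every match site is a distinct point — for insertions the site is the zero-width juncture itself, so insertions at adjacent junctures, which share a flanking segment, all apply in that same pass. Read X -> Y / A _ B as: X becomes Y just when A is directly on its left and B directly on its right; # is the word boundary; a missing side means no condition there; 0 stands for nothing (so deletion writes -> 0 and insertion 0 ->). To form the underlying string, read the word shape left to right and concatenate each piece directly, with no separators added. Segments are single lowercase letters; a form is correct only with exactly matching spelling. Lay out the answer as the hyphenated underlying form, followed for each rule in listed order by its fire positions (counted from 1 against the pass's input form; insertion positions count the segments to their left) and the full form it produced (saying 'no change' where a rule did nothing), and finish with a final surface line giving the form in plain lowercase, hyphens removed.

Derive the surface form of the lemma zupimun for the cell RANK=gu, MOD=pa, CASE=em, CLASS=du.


underlying: buk-zupimun-op-e-o
1. e, o -> 0 / V _: fires at position(s) 14: bukzupimunope
surface: bukzupimunope


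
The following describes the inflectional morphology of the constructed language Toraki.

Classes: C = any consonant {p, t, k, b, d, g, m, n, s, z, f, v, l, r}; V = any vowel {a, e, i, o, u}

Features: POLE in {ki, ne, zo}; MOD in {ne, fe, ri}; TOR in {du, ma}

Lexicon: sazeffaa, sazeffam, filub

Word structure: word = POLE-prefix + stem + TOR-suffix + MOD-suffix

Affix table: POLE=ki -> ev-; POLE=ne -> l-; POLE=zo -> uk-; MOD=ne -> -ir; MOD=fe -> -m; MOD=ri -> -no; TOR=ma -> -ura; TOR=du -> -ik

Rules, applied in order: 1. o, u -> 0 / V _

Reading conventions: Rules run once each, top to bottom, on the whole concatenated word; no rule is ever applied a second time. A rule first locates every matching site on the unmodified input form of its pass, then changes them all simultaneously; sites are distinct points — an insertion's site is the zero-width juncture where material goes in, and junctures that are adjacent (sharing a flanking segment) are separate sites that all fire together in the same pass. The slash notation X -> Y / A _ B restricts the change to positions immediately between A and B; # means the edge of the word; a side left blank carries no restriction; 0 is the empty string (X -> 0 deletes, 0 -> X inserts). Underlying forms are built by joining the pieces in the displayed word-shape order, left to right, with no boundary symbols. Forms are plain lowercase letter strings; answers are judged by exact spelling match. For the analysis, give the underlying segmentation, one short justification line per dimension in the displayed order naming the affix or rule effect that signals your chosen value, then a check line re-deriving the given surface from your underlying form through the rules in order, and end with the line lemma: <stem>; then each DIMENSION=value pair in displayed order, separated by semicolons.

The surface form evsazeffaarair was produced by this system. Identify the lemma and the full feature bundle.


underlying: ev-sazeffaa-ura-ir
POLE=ki - signalled by the affix ev-
MOD=ne - signalled by the affix -ir
TOR=ma - signalled by the affix -ura
check: evsazeffaaurair -> evsazeffaarair
lemma: sazeffaa; POLE=ki; MOD=ne; TOR=ma


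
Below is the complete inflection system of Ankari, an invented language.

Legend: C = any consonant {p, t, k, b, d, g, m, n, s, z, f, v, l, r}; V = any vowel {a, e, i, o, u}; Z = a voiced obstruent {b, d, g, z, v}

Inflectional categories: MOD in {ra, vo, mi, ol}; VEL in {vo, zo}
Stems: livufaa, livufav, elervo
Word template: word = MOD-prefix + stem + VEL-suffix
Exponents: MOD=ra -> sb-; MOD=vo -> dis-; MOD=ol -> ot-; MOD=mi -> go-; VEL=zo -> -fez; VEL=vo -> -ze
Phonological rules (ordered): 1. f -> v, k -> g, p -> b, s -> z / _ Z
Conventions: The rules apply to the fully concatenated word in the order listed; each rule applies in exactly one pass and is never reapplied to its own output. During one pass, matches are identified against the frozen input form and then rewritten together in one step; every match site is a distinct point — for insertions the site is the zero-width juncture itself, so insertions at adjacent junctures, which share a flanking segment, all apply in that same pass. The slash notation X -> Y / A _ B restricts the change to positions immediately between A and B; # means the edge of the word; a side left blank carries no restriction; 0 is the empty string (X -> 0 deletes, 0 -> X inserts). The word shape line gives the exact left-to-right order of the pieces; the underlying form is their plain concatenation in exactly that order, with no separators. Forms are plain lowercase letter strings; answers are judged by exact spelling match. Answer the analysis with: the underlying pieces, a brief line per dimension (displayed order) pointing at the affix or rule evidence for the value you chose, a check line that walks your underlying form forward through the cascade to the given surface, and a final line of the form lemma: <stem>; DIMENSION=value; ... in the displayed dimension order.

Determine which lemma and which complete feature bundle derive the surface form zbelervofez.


underlying: sb-elervo-fez
MOD=ra - signalled by the affix sb-
VEL=zo - signalled by the affix -fez
check: sbelervofez -> zbelervofez
lemma: elervo; MOD=ra; VEL=zo


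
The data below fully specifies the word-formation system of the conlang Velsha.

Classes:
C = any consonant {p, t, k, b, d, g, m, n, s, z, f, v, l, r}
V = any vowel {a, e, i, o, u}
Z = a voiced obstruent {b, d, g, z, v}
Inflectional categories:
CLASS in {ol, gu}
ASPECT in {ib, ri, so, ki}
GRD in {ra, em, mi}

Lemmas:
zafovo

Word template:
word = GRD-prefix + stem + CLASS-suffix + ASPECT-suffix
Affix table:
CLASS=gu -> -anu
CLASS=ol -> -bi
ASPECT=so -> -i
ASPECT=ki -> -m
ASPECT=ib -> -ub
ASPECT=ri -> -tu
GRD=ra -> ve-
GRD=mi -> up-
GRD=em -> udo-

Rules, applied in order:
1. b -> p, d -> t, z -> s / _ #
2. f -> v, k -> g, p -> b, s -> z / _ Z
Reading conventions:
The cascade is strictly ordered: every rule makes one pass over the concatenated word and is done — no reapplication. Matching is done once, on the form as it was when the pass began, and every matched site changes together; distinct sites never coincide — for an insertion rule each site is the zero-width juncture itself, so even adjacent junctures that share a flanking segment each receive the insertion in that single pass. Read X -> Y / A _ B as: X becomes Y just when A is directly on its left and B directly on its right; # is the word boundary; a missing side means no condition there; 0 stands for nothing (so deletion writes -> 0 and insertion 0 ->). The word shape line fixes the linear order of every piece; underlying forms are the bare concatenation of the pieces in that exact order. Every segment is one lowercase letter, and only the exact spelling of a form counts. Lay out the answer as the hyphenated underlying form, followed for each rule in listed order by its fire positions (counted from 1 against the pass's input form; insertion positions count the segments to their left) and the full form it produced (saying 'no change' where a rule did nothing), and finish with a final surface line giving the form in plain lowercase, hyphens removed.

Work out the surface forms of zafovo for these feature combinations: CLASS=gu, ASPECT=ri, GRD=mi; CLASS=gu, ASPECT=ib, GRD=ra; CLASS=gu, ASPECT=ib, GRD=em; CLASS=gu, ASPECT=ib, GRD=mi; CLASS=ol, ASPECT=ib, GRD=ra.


cell CLASS=gu, ASPECT=ri, GRD=mi:
underlying: up-zafovo-anu-tu
1. b -> p, d -> t, z -> s / _ #: no change
2. f -> v, k -> g, p -> b, s -> z / _ Z: fires at position(s) 2: ubzafovoanutu
surface: ubzafovoanutu

cell CLASS=gu, ASPECT=ib, GRD=ra:
underlying: ve-zafovo-anu-ub
1. b -> p, d -> t, z -> s / _ #: fires at position(s) 13: vezafovoanuup
2. f -> v, k -> g, p -> b, s -> z / _ Z: no change
surface: vezafovoanuup

cell CLASS=gu, ASPECT=ib, GRD=em:
underlying: udo-zafovo-anu-ub
1. b -> p, d -> t, z -> s / _ #: fires at position(s) 14: udozafovoanuup
2. f -> v, k -> g, p -> b, s -> z / _ Z: no change
surface: udozafovoanuup

cell CLASS=gu, ASPECT=ib, GRD=mi:
underlying: up-zafovo-anu-ub
1. b -> p, d -> t, z -> s / _ #: fires at position(s) 13: upzafovoanuup
2. f -> v, k -> g, p -> b, s -> z / _ Z: fires at position(s) 2: ubzafovoanuup
surface: ubzafovoanuup

cell CLASS=ol, ASPECT=ib, GRD=ra:
underlying: ve-zafovo-bi-ub
1. b -> p, d -> t, z -> s / _ #: fires at position(s) 12: vezafovobiup
2. f -> v, k -> g, p -> b, s -> z / _ Z: no change
surface: vezafovobiup


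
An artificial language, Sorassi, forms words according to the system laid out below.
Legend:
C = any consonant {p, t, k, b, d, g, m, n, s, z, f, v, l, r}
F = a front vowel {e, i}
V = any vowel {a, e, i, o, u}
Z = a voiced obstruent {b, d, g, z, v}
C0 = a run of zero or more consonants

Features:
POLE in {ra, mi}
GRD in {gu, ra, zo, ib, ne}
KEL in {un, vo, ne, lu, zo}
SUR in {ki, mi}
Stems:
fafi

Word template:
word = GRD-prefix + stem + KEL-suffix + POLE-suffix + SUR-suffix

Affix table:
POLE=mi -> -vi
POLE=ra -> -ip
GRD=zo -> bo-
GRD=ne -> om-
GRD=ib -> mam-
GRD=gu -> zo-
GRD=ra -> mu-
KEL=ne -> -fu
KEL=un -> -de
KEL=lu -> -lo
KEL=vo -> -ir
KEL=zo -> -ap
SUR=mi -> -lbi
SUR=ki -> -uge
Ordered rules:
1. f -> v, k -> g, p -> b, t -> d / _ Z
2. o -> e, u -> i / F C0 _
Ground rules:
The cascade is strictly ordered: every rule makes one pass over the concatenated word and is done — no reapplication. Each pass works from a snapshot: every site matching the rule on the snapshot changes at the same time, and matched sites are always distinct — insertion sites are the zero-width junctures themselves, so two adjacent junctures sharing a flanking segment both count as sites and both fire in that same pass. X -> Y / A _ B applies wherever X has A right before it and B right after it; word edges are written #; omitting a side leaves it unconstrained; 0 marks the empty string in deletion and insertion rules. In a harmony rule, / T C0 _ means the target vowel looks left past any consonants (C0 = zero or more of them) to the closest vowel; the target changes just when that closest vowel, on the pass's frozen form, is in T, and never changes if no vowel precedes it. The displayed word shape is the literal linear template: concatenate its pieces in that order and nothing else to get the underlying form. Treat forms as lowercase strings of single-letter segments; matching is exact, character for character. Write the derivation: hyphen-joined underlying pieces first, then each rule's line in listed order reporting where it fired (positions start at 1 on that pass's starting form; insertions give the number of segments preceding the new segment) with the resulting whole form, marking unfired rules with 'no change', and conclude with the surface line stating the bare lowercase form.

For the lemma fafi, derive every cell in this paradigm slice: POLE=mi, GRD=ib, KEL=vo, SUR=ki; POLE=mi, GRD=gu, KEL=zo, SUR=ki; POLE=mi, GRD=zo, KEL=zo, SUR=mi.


cell POLE=mi, GRD=ib, KEL=vo, SUR=ki:
underlying: mam-fafi-ir-vi-uge
1. f -> v, k -> g, p -> b, t -> d / _ Z: no change
2. o -> e, u -> i / F C0 _: fires at position(s) 12: mamfafiirviige
surface: mamfafiirviige

cell POLE=mi, GRD=gu, KEL=zo, SUR=ki:
underlying: zo-fafi-ap-vi-uge
1. f -> v, k -> g, p -> b, t -> d / _ Z: fires at position(s) 8: zofafiabviuge
2. o -> e, u -> i / F C0 _: fires at position(s) 11: zofafiabviige
surface: zofafiabviige

cell POLE=mi, GRD=zo, KEL=zo, SUR=mi:
underlying: bo-fafi-ap-vi-lbi
1. f -> v, k -> g, p -> b, t -> d / _ Z: fires at position(s) 8: bofafiabvilbi
2. o -> e, u -> i / F C0 _: no change
surface: bofafiabvilbi


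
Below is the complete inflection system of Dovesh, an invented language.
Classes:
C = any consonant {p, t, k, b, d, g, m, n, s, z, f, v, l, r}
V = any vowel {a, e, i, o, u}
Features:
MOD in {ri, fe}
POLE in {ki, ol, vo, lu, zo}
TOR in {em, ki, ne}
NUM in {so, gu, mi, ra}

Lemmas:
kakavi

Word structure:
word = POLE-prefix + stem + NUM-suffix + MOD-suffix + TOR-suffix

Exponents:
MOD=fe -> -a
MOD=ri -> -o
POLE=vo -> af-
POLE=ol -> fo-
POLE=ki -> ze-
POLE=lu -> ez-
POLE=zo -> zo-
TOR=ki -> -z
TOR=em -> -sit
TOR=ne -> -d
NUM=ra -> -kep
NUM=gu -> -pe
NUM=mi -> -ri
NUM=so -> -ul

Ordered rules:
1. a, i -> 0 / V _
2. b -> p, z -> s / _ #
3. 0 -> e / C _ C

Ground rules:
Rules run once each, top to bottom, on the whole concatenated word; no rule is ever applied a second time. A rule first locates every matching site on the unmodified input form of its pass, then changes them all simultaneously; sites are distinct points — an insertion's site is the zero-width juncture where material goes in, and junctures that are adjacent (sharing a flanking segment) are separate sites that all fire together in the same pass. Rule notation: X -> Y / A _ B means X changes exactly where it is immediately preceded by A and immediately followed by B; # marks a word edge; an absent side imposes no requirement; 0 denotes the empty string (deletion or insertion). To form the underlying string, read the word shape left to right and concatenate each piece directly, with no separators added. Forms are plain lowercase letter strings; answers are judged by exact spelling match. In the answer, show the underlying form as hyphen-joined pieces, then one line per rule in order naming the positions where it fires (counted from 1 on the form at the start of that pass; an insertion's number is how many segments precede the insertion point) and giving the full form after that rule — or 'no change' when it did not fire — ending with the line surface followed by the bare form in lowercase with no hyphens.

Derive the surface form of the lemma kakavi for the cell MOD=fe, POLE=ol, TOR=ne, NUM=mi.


underlying: fo-kakavi-ri-a-d
1. a, i -> 0 / V _: fires at position(s) 11: fokakavirid
2. b -> p, z -> s / _ #: no change
3. 0 -> e / C _ C: no change
surface: fokakavirid


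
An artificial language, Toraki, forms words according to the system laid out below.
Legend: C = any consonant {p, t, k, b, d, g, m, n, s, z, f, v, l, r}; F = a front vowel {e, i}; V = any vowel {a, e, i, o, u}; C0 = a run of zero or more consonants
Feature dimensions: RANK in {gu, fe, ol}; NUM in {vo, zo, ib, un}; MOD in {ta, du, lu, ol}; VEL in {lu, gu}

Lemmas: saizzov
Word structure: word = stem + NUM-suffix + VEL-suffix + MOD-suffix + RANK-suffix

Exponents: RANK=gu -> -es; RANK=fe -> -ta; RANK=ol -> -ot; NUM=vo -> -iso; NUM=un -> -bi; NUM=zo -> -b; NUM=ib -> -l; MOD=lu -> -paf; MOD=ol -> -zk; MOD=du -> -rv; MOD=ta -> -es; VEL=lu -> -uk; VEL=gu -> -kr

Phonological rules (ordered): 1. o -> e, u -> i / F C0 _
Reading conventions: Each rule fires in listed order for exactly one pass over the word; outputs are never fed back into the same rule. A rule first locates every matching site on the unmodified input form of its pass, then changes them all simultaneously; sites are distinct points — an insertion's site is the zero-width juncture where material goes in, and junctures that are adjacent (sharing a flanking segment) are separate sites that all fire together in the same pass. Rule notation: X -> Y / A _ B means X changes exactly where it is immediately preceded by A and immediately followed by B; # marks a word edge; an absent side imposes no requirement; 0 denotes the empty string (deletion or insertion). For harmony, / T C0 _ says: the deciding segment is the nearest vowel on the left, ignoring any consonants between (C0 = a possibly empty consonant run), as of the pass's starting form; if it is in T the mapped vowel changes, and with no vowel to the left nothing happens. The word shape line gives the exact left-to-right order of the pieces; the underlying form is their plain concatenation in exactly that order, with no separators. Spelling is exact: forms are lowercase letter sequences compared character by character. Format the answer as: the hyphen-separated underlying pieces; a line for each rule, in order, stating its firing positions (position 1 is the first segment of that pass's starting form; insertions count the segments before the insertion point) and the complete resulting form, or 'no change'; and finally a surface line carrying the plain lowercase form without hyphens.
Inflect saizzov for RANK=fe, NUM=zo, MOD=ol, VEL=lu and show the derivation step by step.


underlying: saizzov-b-uk-zk-ta
1. o -> e, u -> i / F C0 _: fires at position(s) 6: saizzevbukzkta
surface: saizzevbukzkta


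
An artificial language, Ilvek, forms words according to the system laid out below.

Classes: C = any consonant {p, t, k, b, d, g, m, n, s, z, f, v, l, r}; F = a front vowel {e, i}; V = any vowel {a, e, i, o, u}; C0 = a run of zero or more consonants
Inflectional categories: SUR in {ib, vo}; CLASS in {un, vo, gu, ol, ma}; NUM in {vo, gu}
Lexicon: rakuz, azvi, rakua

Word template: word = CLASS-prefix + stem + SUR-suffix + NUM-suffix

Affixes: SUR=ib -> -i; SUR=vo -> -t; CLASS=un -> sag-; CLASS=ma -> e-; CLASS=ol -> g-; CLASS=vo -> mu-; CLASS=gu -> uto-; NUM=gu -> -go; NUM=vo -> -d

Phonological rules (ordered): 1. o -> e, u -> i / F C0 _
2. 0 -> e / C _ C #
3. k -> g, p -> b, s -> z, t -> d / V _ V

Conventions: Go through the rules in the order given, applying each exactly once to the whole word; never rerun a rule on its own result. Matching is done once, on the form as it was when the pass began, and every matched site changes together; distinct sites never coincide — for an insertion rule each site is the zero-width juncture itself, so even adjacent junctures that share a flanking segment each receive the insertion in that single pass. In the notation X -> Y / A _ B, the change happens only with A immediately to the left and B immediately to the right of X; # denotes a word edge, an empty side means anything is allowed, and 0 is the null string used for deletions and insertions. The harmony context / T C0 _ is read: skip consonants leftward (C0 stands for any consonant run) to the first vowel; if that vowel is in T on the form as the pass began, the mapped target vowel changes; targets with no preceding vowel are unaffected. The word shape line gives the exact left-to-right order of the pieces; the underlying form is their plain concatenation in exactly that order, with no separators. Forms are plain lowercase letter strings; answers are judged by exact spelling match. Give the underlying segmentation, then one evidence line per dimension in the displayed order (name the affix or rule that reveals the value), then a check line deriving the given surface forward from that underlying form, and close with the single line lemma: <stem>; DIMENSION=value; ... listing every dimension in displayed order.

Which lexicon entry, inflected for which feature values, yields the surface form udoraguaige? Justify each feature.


underlying: uto-rakua-i-go
SUR=ib - signalled by the affix -i
CLASS=gu - signalled by the affix uto-
NUM=gu - signalled by the affix -go
check: utorakuaigo -> utorakuaige -> utorakuaige -> udoraguaige
lemma: rakua; SUR=ib; CLASS=gu; NUM=gu


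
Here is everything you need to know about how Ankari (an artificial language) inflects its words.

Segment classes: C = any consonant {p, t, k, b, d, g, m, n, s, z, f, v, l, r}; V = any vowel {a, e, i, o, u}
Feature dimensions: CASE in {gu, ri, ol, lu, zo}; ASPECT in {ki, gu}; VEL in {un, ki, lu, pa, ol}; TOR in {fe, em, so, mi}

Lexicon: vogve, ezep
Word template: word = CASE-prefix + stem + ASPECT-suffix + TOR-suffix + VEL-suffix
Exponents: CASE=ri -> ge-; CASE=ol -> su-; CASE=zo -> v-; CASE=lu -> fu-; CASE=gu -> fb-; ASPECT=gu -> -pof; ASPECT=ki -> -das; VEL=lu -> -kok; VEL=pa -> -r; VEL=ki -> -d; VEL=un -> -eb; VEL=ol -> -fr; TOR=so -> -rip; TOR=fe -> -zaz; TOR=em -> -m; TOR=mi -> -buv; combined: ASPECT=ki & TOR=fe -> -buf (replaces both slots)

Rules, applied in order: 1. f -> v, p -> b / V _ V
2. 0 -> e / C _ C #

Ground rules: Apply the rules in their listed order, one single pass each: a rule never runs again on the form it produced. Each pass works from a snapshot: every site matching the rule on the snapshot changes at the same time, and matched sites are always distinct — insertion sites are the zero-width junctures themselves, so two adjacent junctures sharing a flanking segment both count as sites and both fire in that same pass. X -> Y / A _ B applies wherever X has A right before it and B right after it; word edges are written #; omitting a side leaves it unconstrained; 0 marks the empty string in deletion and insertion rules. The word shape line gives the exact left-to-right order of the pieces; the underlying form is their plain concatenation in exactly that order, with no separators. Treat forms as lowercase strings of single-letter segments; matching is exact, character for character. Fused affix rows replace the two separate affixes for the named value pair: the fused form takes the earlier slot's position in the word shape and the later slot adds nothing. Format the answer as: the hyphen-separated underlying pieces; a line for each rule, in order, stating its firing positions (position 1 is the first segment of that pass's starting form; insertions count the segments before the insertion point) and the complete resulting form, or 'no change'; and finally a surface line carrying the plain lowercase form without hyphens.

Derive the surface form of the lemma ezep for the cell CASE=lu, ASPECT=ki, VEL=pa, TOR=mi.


underlying: fu-ezep-das-buv-r
1. f -> v, p -> b / V _ V: no change
2. 0 -> e / C _ C #: inserts after position(s) 12: fuezepdasbuver
surface: fuezepdasbuver


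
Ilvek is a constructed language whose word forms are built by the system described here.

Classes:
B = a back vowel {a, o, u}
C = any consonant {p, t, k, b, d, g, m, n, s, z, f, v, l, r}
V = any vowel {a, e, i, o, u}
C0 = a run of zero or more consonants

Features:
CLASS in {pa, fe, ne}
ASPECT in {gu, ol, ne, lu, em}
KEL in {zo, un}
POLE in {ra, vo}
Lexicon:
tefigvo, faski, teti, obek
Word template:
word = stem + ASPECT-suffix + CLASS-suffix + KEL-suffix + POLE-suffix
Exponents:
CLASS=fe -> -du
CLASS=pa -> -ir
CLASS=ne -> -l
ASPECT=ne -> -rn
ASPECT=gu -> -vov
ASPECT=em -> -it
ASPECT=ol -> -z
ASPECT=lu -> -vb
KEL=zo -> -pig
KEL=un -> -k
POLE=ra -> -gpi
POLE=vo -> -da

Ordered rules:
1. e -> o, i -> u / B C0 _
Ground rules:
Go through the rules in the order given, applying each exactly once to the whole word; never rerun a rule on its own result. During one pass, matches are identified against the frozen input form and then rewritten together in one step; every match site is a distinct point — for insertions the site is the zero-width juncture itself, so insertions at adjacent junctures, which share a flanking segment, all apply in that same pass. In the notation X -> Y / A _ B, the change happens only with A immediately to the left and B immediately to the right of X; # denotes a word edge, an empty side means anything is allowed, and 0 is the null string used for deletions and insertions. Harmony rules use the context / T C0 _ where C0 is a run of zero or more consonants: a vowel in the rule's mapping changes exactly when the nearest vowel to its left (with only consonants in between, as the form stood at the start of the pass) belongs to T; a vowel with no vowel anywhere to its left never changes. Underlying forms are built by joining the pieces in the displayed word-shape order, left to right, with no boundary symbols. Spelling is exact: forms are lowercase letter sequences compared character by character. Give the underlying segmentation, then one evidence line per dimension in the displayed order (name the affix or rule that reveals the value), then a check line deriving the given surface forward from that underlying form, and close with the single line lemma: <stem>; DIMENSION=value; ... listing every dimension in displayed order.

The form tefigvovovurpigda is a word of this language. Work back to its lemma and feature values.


underlying: tefigvo-vov-ir-pig-da
CLASS=pa - signalled by the affix -ir
ASPECT=gu - signalled by the affix -vov
KEL=zo - signalled by the affix -pig
POLE=vo - signalled by the affix -da
check: tefigvovovirpigda -> tefigvovovurpigda
lemma: tefigvo; CLASS=pa; ASPECT=gu; KEL=zo; POLE=vo


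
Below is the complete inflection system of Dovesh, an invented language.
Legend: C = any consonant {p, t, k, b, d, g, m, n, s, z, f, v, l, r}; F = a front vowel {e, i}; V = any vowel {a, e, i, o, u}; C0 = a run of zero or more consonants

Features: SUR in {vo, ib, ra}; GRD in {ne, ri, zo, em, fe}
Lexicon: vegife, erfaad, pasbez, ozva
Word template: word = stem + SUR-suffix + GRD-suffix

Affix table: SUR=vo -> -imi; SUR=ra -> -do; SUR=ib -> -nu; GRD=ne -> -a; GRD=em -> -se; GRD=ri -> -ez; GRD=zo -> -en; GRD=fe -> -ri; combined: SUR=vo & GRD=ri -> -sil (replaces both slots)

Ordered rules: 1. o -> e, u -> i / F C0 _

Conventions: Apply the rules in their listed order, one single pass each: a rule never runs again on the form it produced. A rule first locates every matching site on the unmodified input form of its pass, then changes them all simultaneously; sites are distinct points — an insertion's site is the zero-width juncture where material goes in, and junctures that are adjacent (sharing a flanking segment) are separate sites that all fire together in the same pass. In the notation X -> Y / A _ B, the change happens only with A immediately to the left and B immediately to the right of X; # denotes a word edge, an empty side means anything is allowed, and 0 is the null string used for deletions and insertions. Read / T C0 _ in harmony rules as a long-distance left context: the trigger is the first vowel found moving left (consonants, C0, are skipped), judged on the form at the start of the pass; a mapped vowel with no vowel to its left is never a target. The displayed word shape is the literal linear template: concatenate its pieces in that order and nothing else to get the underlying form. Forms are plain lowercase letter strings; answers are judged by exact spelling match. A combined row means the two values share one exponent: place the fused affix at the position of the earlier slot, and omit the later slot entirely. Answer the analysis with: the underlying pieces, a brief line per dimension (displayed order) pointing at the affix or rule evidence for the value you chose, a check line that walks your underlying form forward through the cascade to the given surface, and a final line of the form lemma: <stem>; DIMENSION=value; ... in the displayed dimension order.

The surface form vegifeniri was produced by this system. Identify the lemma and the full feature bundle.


underlying: vegife-nu-ri
SUR=ib - signalled by the affix -nu
GRD=fe - signalled by the affix -ri
check: vegifenuri -> vegifeniri
lemma: vegife; SUR=ib; GRD=fe


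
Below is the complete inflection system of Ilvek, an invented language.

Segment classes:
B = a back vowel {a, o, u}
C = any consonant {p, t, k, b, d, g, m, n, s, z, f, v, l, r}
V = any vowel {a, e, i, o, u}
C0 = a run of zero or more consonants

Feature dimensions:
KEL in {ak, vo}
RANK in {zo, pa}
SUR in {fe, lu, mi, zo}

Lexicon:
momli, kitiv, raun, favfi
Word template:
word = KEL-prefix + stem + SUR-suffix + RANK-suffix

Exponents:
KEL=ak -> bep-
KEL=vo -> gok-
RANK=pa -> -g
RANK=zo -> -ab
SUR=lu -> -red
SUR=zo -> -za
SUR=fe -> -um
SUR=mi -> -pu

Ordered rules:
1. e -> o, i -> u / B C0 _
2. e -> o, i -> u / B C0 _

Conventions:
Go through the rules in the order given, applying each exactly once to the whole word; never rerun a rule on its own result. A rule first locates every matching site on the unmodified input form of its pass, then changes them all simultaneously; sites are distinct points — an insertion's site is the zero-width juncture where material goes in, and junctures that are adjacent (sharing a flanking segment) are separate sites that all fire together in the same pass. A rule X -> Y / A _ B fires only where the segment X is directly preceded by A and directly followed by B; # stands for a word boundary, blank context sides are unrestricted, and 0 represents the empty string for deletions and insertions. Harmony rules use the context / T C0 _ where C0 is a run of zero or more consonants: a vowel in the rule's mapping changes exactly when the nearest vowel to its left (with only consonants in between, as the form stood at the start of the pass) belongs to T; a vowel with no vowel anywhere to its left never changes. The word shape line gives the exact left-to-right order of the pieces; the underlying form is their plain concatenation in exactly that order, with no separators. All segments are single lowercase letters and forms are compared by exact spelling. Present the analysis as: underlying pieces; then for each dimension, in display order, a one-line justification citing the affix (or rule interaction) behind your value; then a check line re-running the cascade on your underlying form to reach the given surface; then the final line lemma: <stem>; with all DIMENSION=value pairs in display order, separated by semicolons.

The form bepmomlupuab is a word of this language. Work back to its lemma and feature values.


underlying: bep-momli-pu-ab
KEL=ak - signalled by the affix bep-
RANK=zo - signalled by the affix -ab
SUR=mi - signalled by the affix -pu
check: bepmomlipuab -> bepmomlupuab -> bepmomlupuab
lemma: momli; KEL=ak; RANK=zo; SUR=mi


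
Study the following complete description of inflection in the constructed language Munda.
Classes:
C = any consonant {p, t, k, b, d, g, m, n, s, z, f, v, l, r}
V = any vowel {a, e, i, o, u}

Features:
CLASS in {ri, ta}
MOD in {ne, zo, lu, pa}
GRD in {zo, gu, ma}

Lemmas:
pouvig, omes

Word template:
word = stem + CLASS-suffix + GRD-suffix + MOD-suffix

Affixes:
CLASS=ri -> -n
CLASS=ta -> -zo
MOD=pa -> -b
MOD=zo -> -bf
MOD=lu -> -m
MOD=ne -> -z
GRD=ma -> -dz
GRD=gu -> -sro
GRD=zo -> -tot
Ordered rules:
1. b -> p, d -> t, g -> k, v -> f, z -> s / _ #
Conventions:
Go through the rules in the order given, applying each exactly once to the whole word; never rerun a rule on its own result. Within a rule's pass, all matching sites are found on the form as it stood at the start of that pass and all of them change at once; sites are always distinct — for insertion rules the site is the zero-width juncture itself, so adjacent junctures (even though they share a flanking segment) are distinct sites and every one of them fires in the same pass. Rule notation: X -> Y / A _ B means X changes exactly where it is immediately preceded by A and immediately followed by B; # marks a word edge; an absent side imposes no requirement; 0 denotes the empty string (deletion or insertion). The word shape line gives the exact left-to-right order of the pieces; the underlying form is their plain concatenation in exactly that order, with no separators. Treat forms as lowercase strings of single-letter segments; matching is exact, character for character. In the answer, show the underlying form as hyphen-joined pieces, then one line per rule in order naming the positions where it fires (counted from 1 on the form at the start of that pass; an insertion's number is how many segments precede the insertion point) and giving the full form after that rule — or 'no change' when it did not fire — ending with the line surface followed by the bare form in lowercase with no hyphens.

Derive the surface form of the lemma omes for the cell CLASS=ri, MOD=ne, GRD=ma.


underlying: omes-n-dz-z
1. b -> p, d -> t, g -> k, v -> f, z -> s / _ #: fires at position(s) 8: omesndzs
surface: omesndzs
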